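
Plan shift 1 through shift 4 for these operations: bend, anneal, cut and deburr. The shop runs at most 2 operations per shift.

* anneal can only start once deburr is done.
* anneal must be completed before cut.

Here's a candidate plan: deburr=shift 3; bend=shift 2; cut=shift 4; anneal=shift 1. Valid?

No. anneal can only start once deburr is done is not satisfied.

anneal must be completed before cut — holds.
The shop runs at most 2 operations per shift — holds.
anneal can only start once deburr is done — violated.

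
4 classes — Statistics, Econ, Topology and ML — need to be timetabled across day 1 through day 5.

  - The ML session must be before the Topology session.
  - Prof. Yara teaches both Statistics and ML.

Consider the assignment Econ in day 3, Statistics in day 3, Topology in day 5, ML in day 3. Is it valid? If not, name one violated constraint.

No — it violates: Prof. Yara teaches both Statistics and ML

Prof. Yara teaches both Statistics and ML — violated.
The ML session must be before the Topology session — holds.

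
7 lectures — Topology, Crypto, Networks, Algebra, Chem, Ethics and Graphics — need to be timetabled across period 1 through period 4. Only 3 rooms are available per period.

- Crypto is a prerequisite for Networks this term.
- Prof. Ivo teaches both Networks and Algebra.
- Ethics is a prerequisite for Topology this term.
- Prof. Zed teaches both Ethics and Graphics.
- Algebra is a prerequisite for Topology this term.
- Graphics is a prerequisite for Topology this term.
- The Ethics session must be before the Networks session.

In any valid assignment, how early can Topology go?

period 3

Precedence pushes Topology to at least period 2.
Topology at period 3 is achievable: Networks in period 2, Algebra in period 1, Crypto in period 1, Graphics in period 2, Chem in period 2, Ethics in period 1, Topology in period 3.
Nothing earlier works — the conflict and capacity constraints rule out every period before period 3.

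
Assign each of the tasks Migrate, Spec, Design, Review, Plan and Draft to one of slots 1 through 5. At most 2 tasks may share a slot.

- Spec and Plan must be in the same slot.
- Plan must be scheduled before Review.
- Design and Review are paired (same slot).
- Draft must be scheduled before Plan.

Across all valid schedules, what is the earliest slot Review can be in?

Precedence pushes Review to at least 3.
Review at 3 is achievable: Migrate -> 1; Spec -> 2; Plan -> 2; Design -> 3; Draft -> 1; Review -> 3.

3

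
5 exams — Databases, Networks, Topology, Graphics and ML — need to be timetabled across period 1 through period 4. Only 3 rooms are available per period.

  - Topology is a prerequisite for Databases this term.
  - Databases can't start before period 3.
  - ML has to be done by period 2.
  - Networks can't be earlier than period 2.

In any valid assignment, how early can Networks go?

period 2

Networks is available from period 2.
Networks at period 2 is achievable: Graphics -> period 1; Topology -> period 1; Databases -> period 3; ML -> period 1; Networks -> period 2.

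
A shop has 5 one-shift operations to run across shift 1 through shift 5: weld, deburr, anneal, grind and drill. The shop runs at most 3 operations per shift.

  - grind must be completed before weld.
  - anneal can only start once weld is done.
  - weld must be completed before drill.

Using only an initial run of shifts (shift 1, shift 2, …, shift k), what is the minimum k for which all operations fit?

The precedence chain requires at least 3 distinct shifts.
With at most 3 per shift and 5 operations, at least 2 shifts are needed.
3 works (last occupied shift: shift 3): for example grind in shift 1; anneal in shift 3; drill in shift 3; weld in shift 2; deburr in shift 1.

3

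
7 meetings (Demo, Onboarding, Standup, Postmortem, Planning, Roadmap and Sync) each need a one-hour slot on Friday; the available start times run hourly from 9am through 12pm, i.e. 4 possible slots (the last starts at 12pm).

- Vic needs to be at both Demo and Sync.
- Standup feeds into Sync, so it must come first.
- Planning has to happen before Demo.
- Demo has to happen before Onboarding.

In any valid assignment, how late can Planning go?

10am

Downstream work caps Planning at 10am.
Planning at 10am is achievable: Onboarding -> 12pm; Planning -> 10am; Sync -> 10am; Postmortem -> 9am; Roadmap -> 9am; Standup -> 9am; Demo -> 11am.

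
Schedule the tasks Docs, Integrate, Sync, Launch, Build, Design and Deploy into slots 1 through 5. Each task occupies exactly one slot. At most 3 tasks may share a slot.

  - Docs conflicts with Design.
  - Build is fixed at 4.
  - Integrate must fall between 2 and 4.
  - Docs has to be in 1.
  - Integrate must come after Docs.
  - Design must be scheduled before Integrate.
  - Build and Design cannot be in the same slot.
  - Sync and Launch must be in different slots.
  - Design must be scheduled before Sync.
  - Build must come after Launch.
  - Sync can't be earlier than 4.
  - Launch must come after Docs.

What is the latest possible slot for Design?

3

Downstream work caps Design at 3.
Design at 3 is achievable: Docs -> 1; Build -> 4; Integrate -> 4; Deploy -> 1; Design -> 3; Sync -> 4; Launch -> 2.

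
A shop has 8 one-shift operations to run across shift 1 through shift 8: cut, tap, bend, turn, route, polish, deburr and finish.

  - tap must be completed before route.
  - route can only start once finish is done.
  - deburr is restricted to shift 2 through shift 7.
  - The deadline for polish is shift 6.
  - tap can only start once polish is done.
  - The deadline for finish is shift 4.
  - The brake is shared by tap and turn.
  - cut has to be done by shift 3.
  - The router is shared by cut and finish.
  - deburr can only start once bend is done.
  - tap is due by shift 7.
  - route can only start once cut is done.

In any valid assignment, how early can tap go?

shift 2

Precedence pushes tap to at least shift 2; tap's own window allows nothing later than shift 7.
tap at shift 2 is achievable: route -> shift 3, bend -> shift 1, cut -> shift 1, polish -> shift 1, finish -> shift 2, turn -> shift 1, tap -> shift 2, deburr -> shift 2.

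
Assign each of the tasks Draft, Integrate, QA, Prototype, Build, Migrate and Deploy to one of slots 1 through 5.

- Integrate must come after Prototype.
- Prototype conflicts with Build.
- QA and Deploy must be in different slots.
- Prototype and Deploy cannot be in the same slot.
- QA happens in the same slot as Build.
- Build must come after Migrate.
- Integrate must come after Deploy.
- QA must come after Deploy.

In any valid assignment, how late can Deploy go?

Downstream work caps Deploy at 4.
Deploy at 4 is achievable: QA -> 5, Prototype -> 1, Migrate -> 1, Build -> 5, Draft -> 1, Integrate -> 5, Deploy -> 4.

4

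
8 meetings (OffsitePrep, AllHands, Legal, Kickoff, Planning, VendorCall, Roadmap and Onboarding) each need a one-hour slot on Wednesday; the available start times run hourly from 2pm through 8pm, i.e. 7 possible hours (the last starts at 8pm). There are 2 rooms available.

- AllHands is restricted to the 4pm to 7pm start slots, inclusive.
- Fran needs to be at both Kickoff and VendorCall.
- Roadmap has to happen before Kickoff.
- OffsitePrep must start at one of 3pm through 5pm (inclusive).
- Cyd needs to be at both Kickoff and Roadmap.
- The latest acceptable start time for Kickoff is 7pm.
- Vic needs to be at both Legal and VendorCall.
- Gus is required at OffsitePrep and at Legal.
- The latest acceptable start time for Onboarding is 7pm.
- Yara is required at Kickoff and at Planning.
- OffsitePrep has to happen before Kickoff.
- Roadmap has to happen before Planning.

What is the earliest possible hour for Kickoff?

Precedence pushes Kickoff to at least 4pm; Kickoff's own window allows nothing later than 7pm.
Kickoff at 4pm is achievable: Planning=3pm; AllHands=4pm; VendorCall=6pm; OffsitePrep=3pm; Legal=5pm; Onboarding=2pm; Roadmap=2pm; Kickoff=4pm.

4pm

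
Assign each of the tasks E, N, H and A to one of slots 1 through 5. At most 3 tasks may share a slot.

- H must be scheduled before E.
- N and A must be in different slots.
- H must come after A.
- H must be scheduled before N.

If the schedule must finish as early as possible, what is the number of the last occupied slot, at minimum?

The precedence chain requires at least 3 distinct slots.
With at most 3 per slot and 4 tasks, at least 2 slots are needed.
3 works (last occupied slot: 3): for example N -> 3; H -> 2; A -> 1; E -> 3.

slot 3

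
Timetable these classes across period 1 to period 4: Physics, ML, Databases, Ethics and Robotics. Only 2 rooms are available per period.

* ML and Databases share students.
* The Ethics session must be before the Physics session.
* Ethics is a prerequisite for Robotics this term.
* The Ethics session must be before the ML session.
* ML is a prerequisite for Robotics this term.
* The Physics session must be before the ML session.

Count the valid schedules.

Enumerating: Robotics in period 4; ML in period 3; Databases in period 1; Ethics in period 1; Physics in period 2 | Databases in period 2, Ethics in period 1, Robotics in period 4, Physics in period 2, ML in period 3 | Databases=period 4; Robotics=period 4; ML=period 3; Ethics=period 1; Physics=period 2.

3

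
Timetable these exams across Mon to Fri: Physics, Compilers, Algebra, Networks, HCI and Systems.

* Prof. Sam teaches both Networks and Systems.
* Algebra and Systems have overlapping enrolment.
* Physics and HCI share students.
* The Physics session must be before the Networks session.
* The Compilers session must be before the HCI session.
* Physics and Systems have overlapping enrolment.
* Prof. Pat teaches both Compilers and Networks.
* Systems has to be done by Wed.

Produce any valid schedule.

Networks=Wed, Algebra=Tue, Systems=Mon, Physics=Tue, HCI=Wed, Compilers=Mon

Checking: Compilers(Mon) before HCI(Wed); Physics(Tue) before Networks(Wed); Algebra(Tue) != Systems(Mon); Networks(Wed) != Systems(Mon); Physics(Tue) != HCI(Wed); Physics(Tue) != Systems(Mon); Compilers(Mon) != Networks(Wed); Systems=Mon in [Mon,Wed].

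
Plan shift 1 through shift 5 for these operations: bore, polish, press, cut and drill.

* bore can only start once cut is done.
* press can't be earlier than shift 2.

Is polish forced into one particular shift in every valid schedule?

polish can be shift 1 (e.g. polish -> shift 1; press -> shift 2; bore -> shift 2; cut -> shift 1; drill -> shift 1) or shift 2 (e.g. cut=shift 1, bore=shift 2, drill=shift 1, polish=shift 2, press=shift 2).

No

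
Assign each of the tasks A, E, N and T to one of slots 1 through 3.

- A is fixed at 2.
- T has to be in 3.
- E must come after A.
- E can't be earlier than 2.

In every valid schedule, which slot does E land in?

E is available from 2; precedence pushes E to at least 3.
So E is pinned to 3.

3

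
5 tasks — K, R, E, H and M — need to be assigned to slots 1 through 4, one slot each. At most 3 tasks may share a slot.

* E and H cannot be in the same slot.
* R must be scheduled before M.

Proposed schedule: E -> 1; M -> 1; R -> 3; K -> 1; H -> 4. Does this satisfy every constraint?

No — it violates: R must be scheduled before M

E and H cannot be in the same slot — holds.
R must be scheduled before M — violated.
At most 3 tasks may share a slot — holds.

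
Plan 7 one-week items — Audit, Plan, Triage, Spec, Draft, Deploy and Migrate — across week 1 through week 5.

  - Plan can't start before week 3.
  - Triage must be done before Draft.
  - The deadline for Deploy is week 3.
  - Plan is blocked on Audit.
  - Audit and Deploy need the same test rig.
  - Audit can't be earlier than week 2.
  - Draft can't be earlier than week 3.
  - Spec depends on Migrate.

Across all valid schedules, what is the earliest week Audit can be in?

week 2

Audit is available from week 2; downstream work caps Audit at week 4.
Audit at week 2 is achievable: Migrate=week 1, Draft=week 3, Deploy=week 1, Plan=week 3, Spec=week 2, Triage=week 1, Audit=week 2.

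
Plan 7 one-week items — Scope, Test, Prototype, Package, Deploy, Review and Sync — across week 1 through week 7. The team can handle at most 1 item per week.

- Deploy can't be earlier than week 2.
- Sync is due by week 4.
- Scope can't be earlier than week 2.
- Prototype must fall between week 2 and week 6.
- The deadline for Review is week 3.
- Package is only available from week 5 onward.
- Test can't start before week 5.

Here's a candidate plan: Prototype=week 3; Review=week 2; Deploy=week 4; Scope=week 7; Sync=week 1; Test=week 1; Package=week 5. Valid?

No. Test can't start before week 5 is not satisfied.

The deadline for Review is week 3 — holds.
Prototype must fall between week 2 and week 6 — holds.
The team can handle at most 1 item per week — violated.
Deploy can't be earlier than week 2 — holds.
Package is only available from week 5 onward — holds.
Test can't start before week 5 — violated.
Scope can't be earlier than week 2 — holds.
Sync is due by week 4 — holds.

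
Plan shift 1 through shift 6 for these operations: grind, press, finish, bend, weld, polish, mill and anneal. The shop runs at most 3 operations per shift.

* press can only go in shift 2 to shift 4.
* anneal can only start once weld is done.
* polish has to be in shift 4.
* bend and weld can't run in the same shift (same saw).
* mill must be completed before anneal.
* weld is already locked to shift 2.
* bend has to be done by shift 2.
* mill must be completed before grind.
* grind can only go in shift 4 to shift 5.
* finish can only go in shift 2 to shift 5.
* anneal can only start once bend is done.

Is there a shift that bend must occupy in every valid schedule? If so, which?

shift 1

bend's window is shift 1–shift 2.
weld is fixed at shift 2, and bend can't share a shift with weld.
So bend must be shift 1.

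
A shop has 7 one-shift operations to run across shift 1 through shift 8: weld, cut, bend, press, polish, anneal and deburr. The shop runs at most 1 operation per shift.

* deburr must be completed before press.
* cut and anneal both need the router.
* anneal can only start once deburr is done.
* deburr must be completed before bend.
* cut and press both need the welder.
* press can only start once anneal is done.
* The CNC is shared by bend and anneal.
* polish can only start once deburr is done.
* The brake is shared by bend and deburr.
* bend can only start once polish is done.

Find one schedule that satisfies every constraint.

cut -> shift 7; weld -> shift 6; deburr -> shift 1; press -> shift 5; polish -> shift 2; anneal -> shift 4; bend -> shift 3

Checking: deburr(shift 1) before polish(shift 2); polish(shift 2) before bend(shift 3); deburr(shift 1) before press(shift 5); anneal(shift 4) before press(shift 5); deburr(shift 1) before anneal(shift 4); deburr(shift 1) before bend(shift 3); cut(shift 7) != press(shift 5); cut(shift 7) != anneal(shift 4); bend(shift 3) != deburr(shift 1); bend(shift 3) != anneal(shift 4); max 1 per shift (cap 1).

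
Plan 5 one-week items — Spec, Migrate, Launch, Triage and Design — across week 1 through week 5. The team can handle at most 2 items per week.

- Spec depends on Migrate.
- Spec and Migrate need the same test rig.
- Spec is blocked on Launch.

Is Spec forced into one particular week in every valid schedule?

No

Spec can be week 2 (e.g. Design=week 3, Triage=week 2, Spec=week 2, Migrate=week 1, Launch=week 1) or week 3 (e.g. Launch -> week 1; Triage -> week 2; Migrate -> week 1; Spec -> week 3; Design -> week 2).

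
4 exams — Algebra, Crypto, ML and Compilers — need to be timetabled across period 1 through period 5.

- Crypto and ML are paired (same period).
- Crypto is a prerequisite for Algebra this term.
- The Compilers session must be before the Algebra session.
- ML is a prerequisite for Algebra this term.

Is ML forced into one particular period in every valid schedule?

No

ML can be period 1 (e.g. Compilers=period 1; ML=period 1; Algebra=period 2; Crypto=period 1) or period 2 (e.g. ML in period 2; Compilers in period 1; Algebra in period 3; Crypto in period 2).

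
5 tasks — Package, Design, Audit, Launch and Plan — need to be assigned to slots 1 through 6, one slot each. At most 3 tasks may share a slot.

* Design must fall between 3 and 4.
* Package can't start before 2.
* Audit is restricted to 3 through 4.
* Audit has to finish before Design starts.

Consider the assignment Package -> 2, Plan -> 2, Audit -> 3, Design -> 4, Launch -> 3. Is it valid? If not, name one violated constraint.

Yes

Design must fall between 3 and 4 — holds.
Audit has to finish before Design starts — holds.
Package can't start before 2 — holds.
Audit is restricted to 3 through 4 — holds.
At most 3 tasks may share a slot — holds.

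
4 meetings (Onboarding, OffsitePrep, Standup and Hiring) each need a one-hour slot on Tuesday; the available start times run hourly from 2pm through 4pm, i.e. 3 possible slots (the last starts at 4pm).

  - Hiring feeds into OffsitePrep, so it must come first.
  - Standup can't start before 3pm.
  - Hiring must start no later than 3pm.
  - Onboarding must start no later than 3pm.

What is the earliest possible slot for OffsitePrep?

3pm

Precedence pushes OffsitePrep to at least 3pm.
OffsitePrep at 3pm is achievable: Standup=3pm; OffsitePrep=3pm; Hiring=2pm; Onboarding=2pm.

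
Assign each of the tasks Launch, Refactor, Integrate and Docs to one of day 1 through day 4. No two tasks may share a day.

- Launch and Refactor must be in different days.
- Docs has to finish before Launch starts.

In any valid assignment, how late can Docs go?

Downstream work caps Docs at day 3.
Docs at day 3 is achievable: Docs in day 3; Launch in day 4; Integrate in day 2; Refactor in day 1.

day 3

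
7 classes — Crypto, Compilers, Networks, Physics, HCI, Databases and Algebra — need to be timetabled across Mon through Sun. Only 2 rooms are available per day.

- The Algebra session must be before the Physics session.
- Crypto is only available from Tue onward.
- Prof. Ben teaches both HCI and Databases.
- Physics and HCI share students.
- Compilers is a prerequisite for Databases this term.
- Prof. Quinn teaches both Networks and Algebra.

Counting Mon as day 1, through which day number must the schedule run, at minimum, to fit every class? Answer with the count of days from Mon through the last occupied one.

4

The precedence chain requires at least 2 distinct days.
With at most 2 per day and 7 classes, at least 4 days are needed.
4 works (last occupied day: Thu): for example Networks -> Wed; Crypto -> Tue; Algebra -> Mon; HCI -> Thu; Compilers -> Mon; Physics -> Tue; Databases -> Wed.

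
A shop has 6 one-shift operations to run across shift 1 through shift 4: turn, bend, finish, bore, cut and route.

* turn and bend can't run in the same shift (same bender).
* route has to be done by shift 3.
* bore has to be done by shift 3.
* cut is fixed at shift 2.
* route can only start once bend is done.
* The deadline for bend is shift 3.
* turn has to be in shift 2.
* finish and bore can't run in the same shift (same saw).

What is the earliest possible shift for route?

shift 2

Precedence pushes route to at least shift 2; route's own window allows nothing later than shift 3.
route at shift 2 is achievable: bend in shift 1, route in shift 2, bore in shift 1, turn in shift 2, cut in shift 2, finish in shift 2.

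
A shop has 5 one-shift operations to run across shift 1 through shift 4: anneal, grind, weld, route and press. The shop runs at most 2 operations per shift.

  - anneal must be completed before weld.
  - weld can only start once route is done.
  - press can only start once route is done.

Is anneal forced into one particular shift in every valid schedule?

anneal can be shift 1 (e.g. press in shift 2; grind in shift 3; weld in shift 2; route in shift 1; anneal in shift 1) or shift 2 (e.g. anneal -> shift 2; route -> shift 1; press -> shift 2; grind -> shift 1; weld -> shift 3).

No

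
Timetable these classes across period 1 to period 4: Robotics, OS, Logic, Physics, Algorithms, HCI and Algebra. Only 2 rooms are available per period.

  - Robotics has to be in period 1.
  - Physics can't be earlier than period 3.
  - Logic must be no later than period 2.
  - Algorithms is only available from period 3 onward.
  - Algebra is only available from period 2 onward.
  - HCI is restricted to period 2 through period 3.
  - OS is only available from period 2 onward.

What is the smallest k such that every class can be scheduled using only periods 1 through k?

4 periods

With at most 2 per period and 7 classes, at least 4 periods are needed.
Physics can't be placed before period 3, so the schedule must run through at least period 3.
4 works (last occupied period: period 4): for example Algorithms in period 3; HCI in period 2; Physics in period 3; Logic in period 1; Robotics in period 1; Algebra in period 4; OS in period 2.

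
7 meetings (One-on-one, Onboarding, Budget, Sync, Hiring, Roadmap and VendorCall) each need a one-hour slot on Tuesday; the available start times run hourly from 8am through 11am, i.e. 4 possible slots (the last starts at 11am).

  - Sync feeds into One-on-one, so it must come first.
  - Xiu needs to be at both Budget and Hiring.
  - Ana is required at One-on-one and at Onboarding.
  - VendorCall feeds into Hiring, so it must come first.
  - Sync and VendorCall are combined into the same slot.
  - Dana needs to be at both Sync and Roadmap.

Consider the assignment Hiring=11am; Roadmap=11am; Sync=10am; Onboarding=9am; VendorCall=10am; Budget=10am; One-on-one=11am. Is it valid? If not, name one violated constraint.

Sync and VendorCall are combined into the same slot — holds.
Xiu needs to be at both Budget and Hiring — holds.
Dana needs to be at both Sync and Roadmap — holds.
Ana is required at One-on-one and at Onboarding — holds.
Sync feeds into One-on-one, so it must come first — holds.
VendorCall feeds into Hiring, so it must come first — holds.

Valid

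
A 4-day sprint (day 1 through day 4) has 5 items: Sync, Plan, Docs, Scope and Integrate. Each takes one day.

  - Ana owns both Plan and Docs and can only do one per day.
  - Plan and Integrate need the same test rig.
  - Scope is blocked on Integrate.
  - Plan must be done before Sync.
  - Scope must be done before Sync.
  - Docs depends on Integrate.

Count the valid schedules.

Splitting on Sync: it can be day 3 (2), day 4 (11). Listing each branch's schedules as (Plan, Docs, Scope, Integrate) by day number:
Sync=day 3: (2,3,2,1) (2,4,2,1) — 2.
Sync=day 4: (1,3,3,2) (1,4,3,2) (2,3,2,1) (2,3,3,1) (2,4,2,1) (2,4,3,1) (3,2,2,1) (3,2,3,1) (3,4,2,1) (3,4,3,1) (3,4,3,2) — 11.
Summing: 2 + 11 = 13.

13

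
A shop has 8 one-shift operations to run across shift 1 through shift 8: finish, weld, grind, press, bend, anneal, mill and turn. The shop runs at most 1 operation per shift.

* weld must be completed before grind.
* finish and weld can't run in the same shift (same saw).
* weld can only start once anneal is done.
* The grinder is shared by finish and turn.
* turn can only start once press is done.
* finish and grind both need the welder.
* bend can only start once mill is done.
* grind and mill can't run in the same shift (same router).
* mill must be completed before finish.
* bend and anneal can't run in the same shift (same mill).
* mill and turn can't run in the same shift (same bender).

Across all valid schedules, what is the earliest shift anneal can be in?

Downstream work caps anneal at shift 6.
anneal at shift 1 is achievable: anneal=shift 1, weld=shift 2, press=shift 6, finish=shift 4, grind=shift 5, mill=shift 3, turn=shift 8, bend=shift 7.

shift 1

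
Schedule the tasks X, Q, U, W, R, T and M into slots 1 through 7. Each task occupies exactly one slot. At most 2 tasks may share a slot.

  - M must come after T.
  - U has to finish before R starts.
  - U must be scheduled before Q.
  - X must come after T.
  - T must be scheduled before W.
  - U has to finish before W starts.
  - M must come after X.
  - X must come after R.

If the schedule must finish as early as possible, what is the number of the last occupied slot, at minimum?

The precedence chain requires at least 4 distinct slots.
With at most 2 per slot and 7 tasks, at least 4 slots are needed.
4 works (last occupied slot: 4): for example R -> 2; M -> 4; Q -> 3; U -> 1; X -> 3; T -> 1; W -> 2.

slot 4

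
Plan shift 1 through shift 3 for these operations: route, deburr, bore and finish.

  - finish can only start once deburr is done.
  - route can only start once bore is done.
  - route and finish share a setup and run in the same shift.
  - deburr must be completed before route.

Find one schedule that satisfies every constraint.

finish in shift 2; route in shift 2; bore in shift 1; deburr in shift 1

Checking: bore(shift 1) before route(shift 2); deburr(shift 1) before route(shift 2); deburr(shift 1) before finish(shift 2); route = finish = shift 2.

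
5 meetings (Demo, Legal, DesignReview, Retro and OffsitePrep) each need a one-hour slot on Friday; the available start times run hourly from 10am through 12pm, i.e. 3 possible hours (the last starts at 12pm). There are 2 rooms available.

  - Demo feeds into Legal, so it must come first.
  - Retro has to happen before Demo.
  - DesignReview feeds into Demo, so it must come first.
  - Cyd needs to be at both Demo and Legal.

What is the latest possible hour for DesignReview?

Downstream work caps DesignReview at 10am.
DesignReview at 10am is achievable: Retro=10am, DesignReview=10am, Demo=11am, Legal=12pm, OffsitePrep=11am.

10am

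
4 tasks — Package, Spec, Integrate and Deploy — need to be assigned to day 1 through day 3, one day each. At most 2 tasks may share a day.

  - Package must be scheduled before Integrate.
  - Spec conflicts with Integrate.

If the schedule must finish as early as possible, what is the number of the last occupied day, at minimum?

day 2

The precedence chain requires at least 2 distinct days.
With at most 2 per day and 4 tasks, at least 2 days are needed.
2 works (last occupied day: day 2): for example Spec=day 1; Deploy=day 2; Integrate=day 2; Package=day 1.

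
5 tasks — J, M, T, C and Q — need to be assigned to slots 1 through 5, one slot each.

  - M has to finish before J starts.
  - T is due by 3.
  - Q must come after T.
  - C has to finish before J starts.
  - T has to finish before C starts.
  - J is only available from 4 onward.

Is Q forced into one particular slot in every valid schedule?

Q can be 2 (e.g. J=4; C=2; M=1; T=1; Q=2) or 3 (e.g. T -> 1; M -> 1; C -> 2; J -> 4; Q -> 3).

No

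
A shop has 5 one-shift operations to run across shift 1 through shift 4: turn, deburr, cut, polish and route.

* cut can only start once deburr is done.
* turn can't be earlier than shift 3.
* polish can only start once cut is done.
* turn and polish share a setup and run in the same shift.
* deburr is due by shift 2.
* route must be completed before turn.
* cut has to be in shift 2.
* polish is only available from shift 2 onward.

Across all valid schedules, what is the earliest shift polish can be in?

Polish is available from shift 2; precedence pushes polish to at least shift 3.
polish at shift 3 is achievable: deburr in shift 1, turn in shift 3, route in shift 1, cut in shift 2, polish in shift 3.

shift 3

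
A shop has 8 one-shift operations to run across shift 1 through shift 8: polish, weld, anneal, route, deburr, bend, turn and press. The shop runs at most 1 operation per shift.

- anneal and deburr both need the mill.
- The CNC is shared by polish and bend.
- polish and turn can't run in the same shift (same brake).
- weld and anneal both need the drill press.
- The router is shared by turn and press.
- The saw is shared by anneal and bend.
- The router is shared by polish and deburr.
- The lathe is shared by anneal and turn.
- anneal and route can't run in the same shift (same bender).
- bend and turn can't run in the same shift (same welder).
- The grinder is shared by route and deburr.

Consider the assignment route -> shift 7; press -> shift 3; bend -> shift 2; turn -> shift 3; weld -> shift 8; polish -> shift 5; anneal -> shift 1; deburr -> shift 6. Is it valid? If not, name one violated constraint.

Invalid. The router is shared by turn and press.

anneal and route can't run in the same shift (same bender) — holds.
anneal and deburr both need the mill — holds.
The CNC is shared by polish and bend — holds.
The router is shared by turn and press — violated.
The saw is shared by anneal and bend — holds.
bend and turn can't run in the same shift (same welder) — holds.
The router is shared by polish and deburr — holds.
weld and anneal both need the drill press — holds.
polish and turn can't run in the same shift (same brake) — holds.
The shop runs at most 1 operation per shift — violated.
The grinder is shared by route and deburr — holds.
The lathe is shared by anneal and turn — holds.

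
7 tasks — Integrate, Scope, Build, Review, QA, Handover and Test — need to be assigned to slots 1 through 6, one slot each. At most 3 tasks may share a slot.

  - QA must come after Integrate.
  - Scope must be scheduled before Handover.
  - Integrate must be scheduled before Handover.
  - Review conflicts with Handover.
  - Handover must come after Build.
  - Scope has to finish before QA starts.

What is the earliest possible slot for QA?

2

Precedence pushes QA to at least 2.
QA at 2 is achievable: QA in 2, Test in 2, Build in 1, Handover in 2, Review in 3, Integrate in 1, Scope in 1.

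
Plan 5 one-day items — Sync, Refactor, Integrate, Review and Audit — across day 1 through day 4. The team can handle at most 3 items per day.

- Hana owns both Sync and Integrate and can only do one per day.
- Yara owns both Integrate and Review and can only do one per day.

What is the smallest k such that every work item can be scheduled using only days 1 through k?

With at most 3 per day and 5 work items, at least 2 days are needed.
2 works (last occupied day: day 2): for example Sync=day 1, Integrate=day 2, Review=day 1, Audit=day 2, Refactor=day 1.

2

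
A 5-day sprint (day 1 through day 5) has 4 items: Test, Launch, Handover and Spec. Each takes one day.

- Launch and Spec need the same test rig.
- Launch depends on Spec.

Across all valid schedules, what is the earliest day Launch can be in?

Precedence pushes Launch to at least day 2.
Launch at day 2 is achievable: Launch -> day 2; Spec -> day 1; Handover -> day 1; Test -> day 1.

day 2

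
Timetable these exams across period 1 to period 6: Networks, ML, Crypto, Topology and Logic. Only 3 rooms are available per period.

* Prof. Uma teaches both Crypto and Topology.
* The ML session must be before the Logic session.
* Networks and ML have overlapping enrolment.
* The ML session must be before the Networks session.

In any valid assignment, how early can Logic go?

Precedence pushes Logic to at least period 2.
Logic at period 2 is achievable: Topology=period 2, Networks=period 2, Logic=period 2, Crypto=period 1, ML=period 1.

period 2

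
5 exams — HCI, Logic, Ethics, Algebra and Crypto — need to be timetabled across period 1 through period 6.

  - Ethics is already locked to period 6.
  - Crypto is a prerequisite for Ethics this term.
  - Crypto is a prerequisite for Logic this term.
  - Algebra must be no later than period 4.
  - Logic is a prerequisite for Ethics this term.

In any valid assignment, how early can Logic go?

Precedence pushes Logic to at least period 2; downstream work caps Logic at period 5.
Logic at period 2 is achievable: HCI in period 1, Crypto in period 1, Algebra in period 1, Ethics in period 6, Logic in period 2.

period 2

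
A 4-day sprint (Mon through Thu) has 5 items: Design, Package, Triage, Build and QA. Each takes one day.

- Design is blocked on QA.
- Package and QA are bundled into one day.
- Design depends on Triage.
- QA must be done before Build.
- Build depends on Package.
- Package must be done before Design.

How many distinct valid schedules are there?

31

Splitting on Design: it can be Tue (3), Wed (10), Thu (18). Listing each branch's schedules as (Package, Triage, Build, QA):
Design=Tue: (Mon,Mon,Tue,Mon) (Mon,Mon,Wed,Mon) (Mon,Mon,Thu,Mon) — 3.
Design=Wed: (Mon,Mon,Tue,Mon) (Mon,Mon,Wed,Mon) (Mon,Mon,Thu,Mon) (Mon,Tue,Tue,Mon) (Mon,Tue,Wed,Mon) (Mon,Tue,Thu,Mon) (Tue,Mon,Wed,Tue) (Tue,Mon,Thu,Tue) (Tue,Tue,Wed,Tue) (Tue,Tue,Thu,Tue) — 10.
Design=Thu: (Mon,Mon,Tue,Mon) (Mon,Mon,Wed,Mon) (Mon,Mon,Thu,Mon) (Mon,Tue,Tue,Mon) (Mon,Tue,Wed,Mon) (Mon,Tue,Thu,Mon) (Mon,Wed,Tue,Mon) (Mon,Wed,Wed,Mon) (Mon,Wed,Thu,Mon) (Tue,Mon,Wed,Tue) (Tue,Mon,Thu,Tue) (Tue,Tue,Wed,Tue) (Tue,Tue,Thu,Tue) (Tue,Wed,Wed,Tue) (Tue,Wed,Thu,Tue) (Wed,Mon,Thu,Wed) (Wed,Tue,Thu,Wed) (Wed,Wed,Thu,Wed) — 18.
Summing: 3 + 10 + 18 = 31.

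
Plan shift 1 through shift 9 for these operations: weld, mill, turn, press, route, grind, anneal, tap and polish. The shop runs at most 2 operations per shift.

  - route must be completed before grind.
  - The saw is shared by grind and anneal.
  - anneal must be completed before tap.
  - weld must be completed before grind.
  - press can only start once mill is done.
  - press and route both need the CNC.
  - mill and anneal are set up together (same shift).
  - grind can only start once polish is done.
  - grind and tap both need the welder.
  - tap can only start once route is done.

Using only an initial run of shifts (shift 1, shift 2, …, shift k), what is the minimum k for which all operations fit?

The precedence chain requires at least 2 distinct shifts.
With at most 2 per shift and 9 operations, at least 5 shifts are needed.
5 works (last occupied shift: shift 5): for example press=shift 5; tap=shift 5; polish=shift 2; route=shift 1; weld=shift 1; anneal=shift 4; turn=shift 2; mill=shift 4; grind=shift 3.

5 shifts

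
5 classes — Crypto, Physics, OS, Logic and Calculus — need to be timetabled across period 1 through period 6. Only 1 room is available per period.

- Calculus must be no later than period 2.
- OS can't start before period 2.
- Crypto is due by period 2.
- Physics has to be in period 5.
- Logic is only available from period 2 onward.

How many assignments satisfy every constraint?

Splitting on Crypto: it can be period 1 (6), period 2 (6). Listing each branch's schedules as (Physics, OS, Logic, Calculus) by period number:
Crypto=period 1: (5,3,4,2) (5,3,6,2) (5,4,3,2) (5,4,6,2) (5,6,3,2) (5,6,4,2) — 6.
Crypto=period 2: (5,3,4,1) (5,3,6,1) (5,4,3,1) (5,4,6,1) (5,6,3,1) (5,6,4,1) — 6.
Summing: 6 + 6 = 12.

12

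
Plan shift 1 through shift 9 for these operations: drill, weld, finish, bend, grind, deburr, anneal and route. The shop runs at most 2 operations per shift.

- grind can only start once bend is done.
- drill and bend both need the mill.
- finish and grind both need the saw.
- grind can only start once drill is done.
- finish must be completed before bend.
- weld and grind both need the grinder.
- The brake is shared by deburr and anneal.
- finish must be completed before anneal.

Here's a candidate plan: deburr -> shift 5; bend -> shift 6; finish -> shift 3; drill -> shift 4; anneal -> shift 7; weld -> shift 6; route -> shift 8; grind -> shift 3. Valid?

grind can only start once bend is done — violated.
The shop runs at most 2 operations per shift — holds.
finish must be completed before bend — holds.
finish and grind both need the saw — violated.
drill and bend both need the mill — holds.
weld and grind both need the grinder — holds.
finish must be completed before anneal — holds.
grind can only start once drill is done — violated.
The brake is shared by deburr and anneal — holds.

Invalid. finish and grind both need the saw.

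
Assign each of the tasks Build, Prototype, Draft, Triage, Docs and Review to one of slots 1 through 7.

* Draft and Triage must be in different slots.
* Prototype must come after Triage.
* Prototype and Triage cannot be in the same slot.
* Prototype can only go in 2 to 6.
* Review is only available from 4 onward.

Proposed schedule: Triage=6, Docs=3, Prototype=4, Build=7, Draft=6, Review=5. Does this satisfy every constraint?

Draft and Triage must be in different slots — violated.
Prototype must come after Triage — violated.
Prototype can only go in 2 to 6 — holds.
Prototype and Triage cannot be in the same slot — holds.
Review is only available from 4 onward — holds.

No. Draft and Triage must be in different slots is not satisfied.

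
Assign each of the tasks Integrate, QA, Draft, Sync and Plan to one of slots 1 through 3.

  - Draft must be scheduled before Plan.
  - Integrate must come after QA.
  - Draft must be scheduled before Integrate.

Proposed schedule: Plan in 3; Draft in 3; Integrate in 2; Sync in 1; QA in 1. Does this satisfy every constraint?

Invalid. Draft must be scheduled before Integrate.

Draft must be scheduled before Integrate — violated.
Integrate must come after QA — holds.
Draft must be scheduled before Plan — violated.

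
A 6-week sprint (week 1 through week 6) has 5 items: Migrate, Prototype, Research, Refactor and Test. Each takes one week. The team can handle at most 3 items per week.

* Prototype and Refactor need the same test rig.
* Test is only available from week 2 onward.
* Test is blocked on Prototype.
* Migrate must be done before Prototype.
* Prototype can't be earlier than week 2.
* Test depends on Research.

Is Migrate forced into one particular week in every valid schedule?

No

Migrate can be week 1 (e.g. Refactor -> week 1, Prototype -> week 2, Research -> week 1, Migrate -> week 1, Test -> week 3) or week 2 (e.g. Research -> week 1, Prototype -> week 3, Refactor -> week 1, Migrate -> week 2, Test -> week 4).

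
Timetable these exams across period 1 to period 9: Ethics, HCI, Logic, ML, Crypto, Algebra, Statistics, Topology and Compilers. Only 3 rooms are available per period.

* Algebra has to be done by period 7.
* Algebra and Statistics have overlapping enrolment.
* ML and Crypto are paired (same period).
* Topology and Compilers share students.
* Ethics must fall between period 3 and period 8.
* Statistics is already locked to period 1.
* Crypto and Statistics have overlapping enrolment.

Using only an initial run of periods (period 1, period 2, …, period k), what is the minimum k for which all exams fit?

With at most 3 per period and 9 exams, at least 3 periods are needed.
Ethics can't be placed before period 3, so the schedule must run through at least period 3.
3 works (last occupied period: period 3): for example Algebra=period 3, Statistics=period 1, ML=period 2, Topology=period 2, Crypto=period 2, Ethics=period 3, Compilers=period 3, Logic=period 1, HCI=period 1.

3 periods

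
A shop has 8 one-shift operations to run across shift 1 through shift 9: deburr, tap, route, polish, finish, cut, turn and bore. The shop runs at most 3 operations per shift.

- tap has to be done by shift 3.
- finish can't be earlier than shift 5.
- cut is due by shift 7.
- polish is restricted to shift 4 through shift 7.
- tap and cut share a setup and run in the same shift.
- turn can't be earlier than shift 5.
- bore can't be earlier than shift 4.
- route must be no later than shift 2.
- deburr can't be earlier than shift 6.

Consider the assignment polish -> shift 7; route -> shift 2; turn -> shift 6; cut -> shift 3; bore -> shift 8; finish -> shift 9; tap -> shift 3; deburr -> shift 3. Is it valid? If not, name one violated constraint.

The shop runs at most 3 operations per shift — holds.
finish can't be earlier than shift 5 — holds.
route must be no later than shift 2 — holds.
polish is restricted to shift 4 through shift 7 — holds.
cut is due by shift 7 — holds.
tap has to be done by shift 3 — holds.
deburr can't be earlier than shift 6 — violated.
bore can't be earlier than shift 4 — holds.
turn can't be earlier than shift 5 — holds.
tap and cut share a setup and run in the same shift — holds.

No. deburr can't be earlier than shift 6 is not satisfied.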